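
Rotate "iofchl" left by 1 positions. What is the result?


Input: "iofchl", rotate left by 1
First 1 characters: "i"
Remaining characters: "ofchl"
Concatenate remaining + first: "ofchl" + "i" = "ofchli"

ofchli


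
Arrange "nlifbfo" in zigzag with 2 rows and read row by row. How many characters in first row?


Zigzag "nlifbfo" into 2 rows:
Placing characters:
  'n' => row 0
  'l' => row 1
  'i' => row 0
  'f' => row 1
  'b' => row 0
  'f' => row 1
  'o' => row 0
Rows:
  Row 0: "nibo"
  Row 1: "lff"
First row length: 4

4


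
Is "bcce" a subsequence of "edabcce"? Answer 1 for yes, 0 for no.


Check if "bcce" is a subsequence of "edabcce"
Greedy scan:
  Position 0 ('e'): no match needed
  Position 1 ('d'): no match needed
  Position 2 ('a'): no match needed
  Position 3 ('b'): matches sub[0] = 'b'
  Position 4 ('c'): matches sub[1] = 'c'
  Position 5 ('c'): matches sub[2] = 'c'
  Position 6 ('e'): matches sub[3] = 'e'
All 4 characters matched => is a subsequence

1


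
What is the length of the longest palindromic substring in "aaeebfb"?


Input: "aaeebfb"
Checking substrings for palindromes:
  [4:7] "bfb" (len 3) => palindrome
  [0:2] "aa" (len 2) => palindrome
  [2:4] "ee" (len 2) => palindrome
Longest palindromic substring: "bfb" with length 3

3


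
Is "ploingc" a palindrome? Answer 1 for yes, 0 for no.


Input: ploingc
Reversed: cgniolp
  Compare pos 0 ('p') with pos 6 ('c'): MISMATCH
  Compare pos 1 ('l') with pos 5 ('g'): MISMATCH
  Compare pos 2 ('o') with pos 4 ('n'): MISMATCH
Result: not a palindrome

0


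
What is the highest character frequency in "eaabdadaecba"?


Input: eaabdadaecba
Character counts:
  'a': 5
  'b': 2
  'c': 1
  'd': 2
  'e': 2
Maximum frequency: 5

5


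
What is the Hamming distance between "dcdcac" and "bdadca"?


Comparing "dcdcac" and "bdadca" position by position:
  Position 0: 'd' vs 'b' => differ
  Position 1: 'c' vs 'd' => differ
  Position 2: 'd' vs 'a' => differ
  Position 3: 'c' vs 'd' => differ
  Position 4: 'a' vs 'c' => differ
  Position 5: 'c' vs 'a' => differ
Total differences (Hamming distance): 6

6


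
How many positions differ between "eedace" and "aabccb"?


Comparing "eedace" and "aabccb" position by position:
  Position 0: 'e' vs 'a' => DIFFER
  Position 1: 'e' vs 'a' => DIFFER
  Position 2: 'd' vs 'b' => DIFFER
  Position 3: 'a' vs 'c' => DIFFER
  Position 4: 'c' vs 'c' => same
  Position 5: 'e' vs 'b' => DIFFER
Positions that differ: 5

5


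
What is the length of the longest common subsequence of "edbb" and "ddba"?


LCS of "edbb" and "ddba"
DP table:
           d    d    b    a
      0    0    0    0    0
  e   0    0    0    0    0
  d   0    1    1    1    1
  b   0    1    1    2    2
  b   0    1    1    2    2
LCS length = dp[4][4] = 2

2


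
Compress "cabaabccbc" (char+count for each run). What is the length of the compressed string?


Input: cabaabccbc
Runs:
  'c' x 1 => "c1"
  'a' x 1 => "a1"
  'b' x 1 => "b1"
  'a' x 2 => "a2"
  'b' x 1 => "b1"
  'c' x 2 => "c2"
  'b' x 1 => "b1"
  'c' x 1 => "c1"
Compressed: "c1a1b1a2b1c2b1c1"
Compressed length: 16

16


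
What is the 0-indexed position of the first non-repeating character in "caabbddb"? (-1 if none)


Input: caabbddb
Character frequencies:
  'a': 2
  'b': 3
  'c': 1
  'd': 2
Scanning left to right for freq == 1:
  Position 0 ('c'): unique! => answer = 0

0


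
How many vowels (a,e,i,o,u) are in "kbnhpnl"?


Input: kbnhpnl
Checking each character:
  'k' at position 0: consonant
  'b' at position 1: consonant
  'n' at position 2: consonant
  'h' at position 3: consonant
  'p' at position 4: consonant
  'n' at position 5: consonant
  'l' at position 6: consonant
Total vowels: 0

0


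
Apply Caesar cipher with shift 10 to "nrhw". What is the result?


Caesar cipher: shift "nrhw" by 10
  'n' (pos 13) + 10 = pos 23 = 'x'
  'r' (pos 17) + 10 = pos 1 = 'b'
  'h' (pos 7) + 10 = pos 17 = 'r'
  'w' (pos 22) + 10 = pos 6 = 'g'
Result: xbrg

xbrg


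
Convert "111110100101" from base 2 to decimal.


Input: "111110100101" in base 2
Positional expansion:
  Digit '1' (value 1) x 2^11 = 2048
  Digit '1' (value 1) x 2^10 = 1024
  Digit '1' (value 1) x 2^9 = 512
  Digit '1' (value 1) x 2^8 = 256
  Digit '1' (value 1) x 2^7 = 128
  Digit '0' (value 0) x 2^6 = 0
  Digit '1' (value 1) x 2^5 = 32
  Digit '0' (value 0) x 2^4 = 0
  Digit '0' (value 0) x 2^3 = 0
  Digit '1' (value 1) x 2^2 = 4
  Digit '0' (value 0) x 2^1 = 0
  Digit '1' (value 1) x 2^0 = 1
Sum = 4005

4005


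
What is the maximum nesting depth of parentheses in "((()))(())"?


Input: "((()))(())"
Tracking depth:
  Position 0 '(': depth becomes 1
  Position 1 '(': depth becomes 2
  Position 2 '(': depth becomes 3
  Position 3 ')': depth becomes 2
  Position 4 ')': depth becomes 1
  Position 5 ')': depth becomes 0
  Position 6 '(': depth becomes 1
  Position 7 '(': depth becomes 2
  Position 8 ')': depth becomes 1
  Position 9 ')': depth becomes 0
Maximum depth reached: 3

3


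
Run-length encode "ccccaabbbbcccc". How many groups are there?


Input: ccccaabbbbcccc
Scanning for consecutive runs:
  Group 1: 'c' x 4 (positions 0-3)
  Group 2: 'a' x 2 (positions 4-5)
  Group 3: 'b' x 4 (positions 6-9)
  Group 4: 'c' x 4 (positions 10-13)
Total groups: 4

4


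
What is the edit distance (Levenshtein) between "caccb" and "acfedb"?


Computing edit distance: "caccb" -> "acfedb"
DP table:
           a    c    f    e    d    b
      0    1    2    3    4    5    6
  c   1    1    1    2    3    4    5
  a   2    1    2    2    3    4    5
  c   3    2    1    2    3    4    5
  c   4    3    2    2    3    4    5
  b   5    4    3    3    3    4    4
Edit distance = dp[5][6] = 4

4


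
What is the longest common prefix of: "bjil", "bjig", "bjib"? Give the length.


Words: bjil, bjig, bjib
  Position 0: all 'b' => match
  Position 1: all 'j' => match
  Position 2: all 'i' => match
  Position 3: ('l', 'g', 'b') => mismatch, stop
LCP = "bji" (length 3)

3


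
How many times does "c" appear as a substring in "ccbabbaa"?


Searching for "c" in "ccbabbaa"
Scanning each position:
  Position 0: "c" => MATCH
  Position 1: "c" => MATCH
  Position 2: "b" => no
  Position 3: "a" => no
  Position 4: "b" => no
  Position 5: "b" => no
  Position 6: "a" => no
  Position 7: "a" => no
Total occurrences: 2

2


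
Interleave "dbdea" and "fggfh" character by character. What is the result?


Interleaving "dbdea" and "fggfh":
  Position 0: 'd' from first, 'f' from second => "df"
  Position 1: 'b' from first, 'g' from second => "bg"
  Position 2: 'd' from first, 'g' from second => "dg"
  Position 3: 'e' from first, 'f' from second => "ef"
  Position 4: 'a' from first, 'h' from second => "ah"
Result: dfbgdgefah

dfbgdgefah


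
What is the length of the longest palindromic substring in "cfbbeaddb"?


Input: "cfbbeaddb"
Checking substrings for palindromes:
  [2:4] "bb" (len 2) => palindrome
  [6:8] "dd" (len 2) => palindrome
Longest palindromic substring: "bb" with length 2

2


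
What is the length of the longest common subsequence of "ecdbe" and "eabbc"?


LCS of "ecdbe" and "eabbc"
DP table:
           e    a    b    b    c
      0    0    0    0    0    0
  e   0    1    1    1    1    1
  c   0    1    1    1    1    2
  d   0    1    1    1    1    2
  b   0    1    1    2    2    2
  e   0    1    1    2    2    2
LCS length = dp[5][5] = 2

2


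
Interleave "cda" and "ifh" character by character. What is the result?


Interleaving "cda" and "ifh":
  Position 0: 'c' from first, 'i' from second => "ci"
  Position 1: 'd' from first, 'f' from second => "df"
  Position 2: 'a' from first, 'h' from second => "ah"
Result: cidfah

cidfah


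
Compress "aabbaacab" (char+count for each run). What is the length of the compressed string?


Input: aabbaacab
Runs:
  'a' x 2 => "a2"
  'b' x 2 => "b2"
  'a' x 2 => "a2"
  'c' x 1 => "c1"
  'a' x 1 => "a1"
  'b' x 1 => "b1"
Compressed: "a2b2a2c1a1b1"
Compressed length: 12

12


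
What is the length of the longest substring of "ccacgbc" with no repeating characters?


Input: "ccacgbc"
Sliding window (track last position of each char):
  Position 0 ('c'): window [0,0] length 1 -- new best
  Position 1 ('c'): repeat (last at 0), move window start to 1
  Position 1 ('c'): window [1,1] length 1
  Position 2 ('a'): window [1,2] length 2 -- new best
  Position 3 ('c'): repeat (last at 1), move window start to 2
  Position 3 ('c'): window [2,3] length 2
  Position 4 ('g'): window [2,4] length 3 -- new best
  Position 5 ('b'): window [2,5] length 4 -- new best
  Position 6 ('c'): repeat (last at 3), move window start to 4
  Position 6 ('c'): window [4,6] length 3
Longest substring with no repeats: "acgb" with length 4

4


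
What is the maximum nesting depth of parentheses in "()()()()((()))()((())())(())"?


Input: "()()()()((()))()((())())(())"
Tracking depth:
  Position 0 '(': depth becomes 1
  Position 1 ')': depth becomes 0
  Position 2 '(': depth becomes 1
  Position 3 ')': depth becomes 0
  Position 4 '(': depth becomes 1
  Position 5 ')': depth becomes 0
  Position 6 '(': depth becomes 1
  Position 7 ')': depth becomes 0
  Position 8 '(': depth becomes 1
  Position 9 '(': depth becomes 2
  Position 10 '(': depth becomes 3
  Position 11 ')': depth becomes 2
  Position 12 ')': depth becomes 1
  Position 13 ')': depth becomes 0
  Position 14 '(': depth becomes 1
  Position 15 ')': depth becomes 0
  Position 16 '(': depth becomes 1
  Position 17 '(': depth becomes 2
  Position 18 '(': depth becomes 3
  Position 19 ')': depth becomes 2
  Position 20 ')': depth becomes 1
  Position 21 '(': depth becomes 2
  Position 22 ')': depth becomes 1
  Position 23 ')': depth becomes 0
  Position 24 '(': depth becomes 1
  Position 25 '(': depth becomes 2
  Position 26 ')': depth becomes 1
  Position 27 ')': depth becomes 0
Maximum depth reached: 3

3


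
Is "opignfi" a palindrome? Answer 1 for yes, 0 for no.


Input: opignfi
Reversed: ifngipo
  Compare pos 0 ('o') with pos 6 ('i'): MISMATCH
  Compare pos 1 ('p') with pos 5 ('f'): MISMATCH
  Compare pos 2 ('i') with pos 4 ('n'): MISMATCH
Result: not a palindrome

0


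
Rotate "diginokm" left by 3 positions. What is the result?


Input: "diginokm", rotate left by 3
First 3 characters: "dig"
Remaining characters: "inokm"
Concatenate remaining + first: "inokm" + "dig" = "inokmdig"

inokmdig


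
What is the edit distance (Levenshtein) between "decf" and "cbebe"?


Computing edit distance: "decf" -> "cbebe"
DP table:
           c    b    e    b    e
      0    1    2    3    4    5
  d   1    1    2    3    4    5
  e   2    2    2    2    3    4
  c   3    2    3    3    3    4
  f   4    3    3    4    4    4
Edit distance = dp[4][5] = 4

4


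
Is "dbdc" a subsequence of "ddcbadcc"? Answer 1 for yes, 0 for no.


Check if "dbdc" is a subsequence of "ddcbadcc"
Greedy scan:
  Position 0 ('d'): matches sub[0] = 'd'
  Position 1 ('d'): no match needed
  Position 2 ('c'): no match needed
  Position 3 ('b'): matches sub[1] = 'b'
  Position 4 ('a'): no match needed
  Position 5 ('d'): matches sub[2] = 'd'
  Position 6 ('c'): matches sub[3] = 'c'
  Position 7 ('c'): no match needed
All 4 characters matched => is a subsequence

1


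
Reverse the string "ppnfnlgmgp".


Input: ppnfnlgmgp
Reading characters right to left:
  Position 9: 'p'
  Position 8: 'g'
  Position 7: 'm'
  Position 6: 'g'
  Position 5: 'l'
  Position 4: 'n'
  Position 3: 'f'
  Position 2: 'n'
  Position 1: 'p'
  Position 0: 'p'
Reversed: pgmglnfnpp

pgmglnfnpp


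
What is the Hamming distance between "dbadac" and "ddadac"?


Comparing "dbadac" and "ddadac" position by position:
  Position 0: 'd' vs 'd' => same
  Position 1: 'b' vs 'd' => differ
  Position 2: 'a' vs 'a' => same
  Position 3: 'd' vs 'd' => same
  Position 4: 'a' vs 'a' => same
  Position 5: 'c' vs 'c' => same
Total differences (Hamming distance): 1

1


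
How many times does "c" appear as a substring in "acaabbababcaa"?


Searching for "c" in "acaabbababcaa"
Scanning each position:
  Position 0: "a" => no
  Position 1: "c" => MATCH
  Position 2: "a" => no
  Position 3: "a" => no
  Position 4: "b" => no
  Position 5: "b" => no
  Position 6: "a" => no
  Position 7: "b" => no
  Position 8: "a" => no
  Position 9: "b" => no
  Position 10: "c" => MATCH
  Position 11: "a" => no
  Position 12: "a" => no
Total occurrences: 2

2


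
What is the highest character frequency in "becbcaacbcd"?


Input: becbcaacbcd
Character counts:
  'a': 2
  'b': 3
  'c': 4
  'd': 1
  'e': 1
Maximum frequency: 4

4


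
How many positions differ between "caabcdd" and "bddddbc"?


Comparing "caabcdd" and "bddddbc" position by position:
  Position 0: 'c' vs 'b' => DIFFER
  Position 1: 'a' vs 'd' => DIFFER
  Position 2: 'a' vs 'd' => DIFFER
  Position 3: 'b' vs 'd' => DIFFER
  Position 4: 'c' vs 'd' => DIFFER
  Position 5: 'd' vs 'b' => DIFFER
  Position 6: 'd' vs 'c' => DIFFER
Positions that differ: 7

7


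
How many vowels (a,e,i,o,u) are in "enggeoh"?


Input: enggeoh
Checking each character:
  'e' at position 0: vowel (running total: 1)
  'n' at position 1: consonant
  'g' at position 2: consonant
  'g' at position 3: consonant
  'e' at position 4: vowel (running total: 2)
  'o' at position 5: vowel (running total: 3)
  'h' at position 6: consonant
Total vowels: 3

3


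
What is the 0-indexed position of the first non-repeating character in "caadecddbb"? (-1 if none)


Input: caadecddbb
Character frequencies:
  'a': 2
  'b': 2
  'c': 2
  'd': 3
  'e': 1
Scanning left to right for freq == 1:
  Position 0 ('c'): freq=2, skip
  Position 1 ('a'): freq=2, skip
  Position 2 ('a'): freq=2, skip
  Position 3 ('d'): freq=3, skip
  Position 4 ('e'): unique! => answer = 4

4


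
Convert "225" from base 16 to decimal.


Input: "225" in base 16
Positional expansion:
  Digit '2' (value 2) x 16^2 = 512
  Digit '2' (value 2) x 16^1 = 32
  Digit '5' (value 5) x 16^0 = 5
Sum = 549

549


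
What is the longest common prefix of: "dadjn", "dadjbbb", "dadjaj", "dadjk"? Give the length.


Words: dadjn, dadjbbb, dadjaj, dadjk
  Position 0: all 'd' => match
  Position 1: all 'a' => match
  Position 2: all 'd' => match
  Position 3: all 'j' => match
  Position 4: ('n', 'b', 'a', 'k') => mismatch, stop
LCP = "dadj" (length 4)

4


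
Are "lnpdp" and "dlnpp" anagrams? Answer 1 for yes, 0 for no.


Strings: "lnpdp", "dlnpp"
Sorted first:  dlnpp
Sorted second: dlnpp
Sorted forms match => anagrams

1


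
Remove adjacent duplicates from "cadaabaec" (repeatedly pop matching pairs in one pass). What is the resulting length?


Input: cadaabaec
Stack-based adjacent duplicate removal:
  Read 'c': push. Stack: c
  Read 'a': push. Stack: ca
  Read 'd': push. Stack: cad
  Read 'a': push. Stack: cada
  Read 'a': matches stack top 'a' => pop. Stack: cad
  Read 'b': push. Stack: cadb
  Read 'a': push. Stack: cadba
  Read 'e': push. Stack: cadbae
  Read 'c': push. Stack: cadbaec
Final stack: "cadbaec" (length 7)

7


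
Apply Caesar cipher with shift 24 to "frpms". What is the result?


Caesar cipher: shift "frpms" by 24
  'f' (pos 5) + 24 = pos 3 = 'd'
  'r' (pos 17) + 24 = pos 15 = 'p'
  'p' (pos 15) + 24 = pos 13 = 'n'
  'm' (pos 12) + 24 = pos 10 = 'k'
  's' (pos 18) + 24 = pos 16 = 'q'
Result: dpnkq

dpnkq


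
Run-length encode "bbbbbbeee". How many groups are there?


Input: bbbbbbeee
Scanning for consecutive runs:
  Group 1: 'b' x 6 (positions 0-5)
  Group 2: 'e' x 3 (positions 6-8)
Total groups: 2

2


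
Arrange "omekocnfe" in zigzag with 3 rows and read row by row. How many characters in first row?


Zigzag "omekocnfe" into 3 rows:
Placing characters:
  'o' => row 0
  'm' => row 1
  'e' => row 2
  'k' => row 1
  'o' => row 0
  'c' => row 1
  'n' => row 2
  'f' => row 1
  'e' => row 0
Rows:
  Row 0: "ooe"
  Row 1: "mkcf"
  Row 2: "en"
First row length: 3

3


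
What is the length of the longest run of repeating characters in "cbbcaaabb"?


Input: "cbbcaaabb"
Scanning for longest run:
  Position 1 ('b'): new char, reset run to 1
  Position 2 ('b'): continues run of 'b', length=2
  Position 3 ('c'): new char, reset run to 1
  Position 4 ('a'): new char, reset run to 1
  Position 5 ('a'): continues run of 'a', length=2
  Position 6 ('a'): continues run of 'a', length=3
  Position 7 ('b'): new char, reset run to 1
  Position 8 ('b'): continues run of 'b', length=2
Longest run: 'a' with length 3

3


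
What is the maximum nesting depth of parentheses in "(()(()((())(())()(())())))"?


Input: "(()(()((())(())()(())())))"
Tracking depth:
  Position 0 '(': depth becomes 1
  Position 1 '(': depth becomes 2
  Position 2 ')': depth becomes 1
  Position 3 '(': depth becomes 2
  Position 4 '(': depth becomes 3
  Position 5 ')': depth becomes 2
  Position 6 '(': depth becomes 3
  Position 7 '(': depth becomes 4
  Position 8 '(': depth becomes 5
  Position 9 ')': depth becomes 4
  Position 10 ')': depth becomes 3
  Position 11 '(': depth becomes 4
  Position 12 '(': depth becomes 5
  Position 13 ')': depth becomes 4
  Position 14 ')': depth becomes 3
  Position 15 '(': depth becomes 4
  Position 16 ')': depth becomes 3
  Position 17 '(': depth becomes 4
  Position 18 '(': depth becomes 5
  Position 19 ')': depth becomes 4
  Position 20 ')': depth becomes 3
  Position 21 '(': depth becomes 4
  Position 22 ')': depth becomes 3
  Position 23 ')': depth becomes 2
  Position 24 ')': depth becomes 1
  Position 25 ')': depth becomes 0
Maximum depth reached: 5

5


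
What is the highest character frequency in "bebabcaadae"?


Input: bebabcaadae
Character counts:
  'a': 4
  'b': 3
  'c': 1
  'd': 1
  'e': 2
Maximum frequency: 4

4


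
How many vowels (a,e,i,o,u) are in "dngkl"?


Input: dngkl
Checking each character:
  'd' at position 0: consonant
  'n' at position 1: consonant
  'g' at position 2: consonant
  'k' at position 3: consonant
  'l' at position 4: consonant
Total vowels: 0

0


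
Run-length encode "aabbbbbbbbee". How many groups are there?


Input: aabbbbbbbbee
Scanning for consecutive runs:
  Group 1: 'a' x 2 (positions 0-1)
  Group 2: 'b' x 8 (positions 2-9)
  Group 3: 'e' x 2 (positions 10-11)
Total groups: 3

3


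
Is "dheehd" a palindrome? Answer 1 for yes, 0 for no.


Input: dheehd
Reversed: dheehd
  Compare pos 0 ('d') with pos 5 ('d'): match
  Compare pos 1 ('h') with pos 4 ('h'): match
  Compare pos 2 ('e') with pos 3 ('e'): match
Result: palindrome

1


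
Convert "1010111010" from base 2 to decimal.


Input: "1010111010" in base 2
Positional expansion:
  Digit '1' (value 1) x 2^9 = 512
  Digit '0' (value 0) x 2^8 = 0
  Digit '1' (value 1) x 2^7 = 128
  Digit '0' (value 0) x 2^6 = 0
  Digit '1' (value 1) x 2^5 = 32
  Digit '1' (value 1) x 2^4 = 16
  Digit '1' (value 1) x 2^3 = 8
  Digit '0' (value 0) x 2^2 = 0
  Digit '1' (value 1) x 2^1 = 2
  Digit '0' (value 0) x 2^0 = 0
Sum = 698

698


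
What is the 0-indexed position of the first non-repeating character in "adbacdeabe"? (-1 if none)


Input: adbacdeabe
Character frequencies:
  'a': 3
  'b': 2
  'c': 1
  'd': 2
  'e': 2
Scanning left to right for freq == 1:
  Position 0 ('a'): freq=3, skip
  Position 1 ('d'): freq=2, skip
  Position 2 ('b'): freq=2, skip
  Position 3 ('a'): freq=3, skip
  Position 4 ('c'): unique! => answer = 4

4


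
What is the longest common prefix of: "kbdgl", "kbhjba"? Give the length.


Words: kbdgl, kbhjba
  Position 0: all 'k' => match
  Position 1: all 'b' => match
  Position 2: ('d', 'h') => mismatch, stop
LCP = "kb" (length 2)

2


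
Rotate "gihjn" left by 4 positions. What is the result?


Input: "gihjn", rotate left by 4
First 4 characters: "gihj"
Remaining characters: "n"
Concatenate remaining + first: "n" + "gihj" = "ngihj"

ngihj


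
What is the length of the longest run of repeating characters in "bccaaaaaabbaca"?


Input: "bccaaaaaabbaca"
Scanning for longest run:
  Position 1 ('c'): new char, reset run to 1
  Position 2 ('c'): continues run of 'c', length=2
  Position 3 ('a'): new char, reset run to 1
  Position 4 ('a'): continues run of 'a', length=2
  Position 5 ('a'): continues run of 'a', length=3
  Position 6 ('a'): continues run of 'a', length=4
  Position 7 ('a'): continues run of 'a', length=5
  Position 8 ('a'): continues run of 'a', length=6
  Position 9 ('b'): new char, reset run to 1
  Position 10 ('b'): continues run of 'b', length=2
  Position 11 ('a'): new char, reset run to 1
  Position 12 ('c'): new char, reset run to 1
  Position 13 ('a'): new char, reset run to 1
Longest run: 'a' with length 6

6


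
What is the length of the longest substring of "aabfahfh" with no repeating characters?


Input: "aabfahfh"
Sliding window (track last position of each char):
  Position 0 ('a'): window [0,0] length 1 -- new best
  Position 1 ('a'): repeat (last at 0), move window start to 1
  Position 1 ('a'): window [1,1] length 1
  Position 2 ('b'): window [1,2] length 2 -- new best
  Position 3 ('f'): window [1,3] length 3 -- new best
  Position 4 ('a'): repeat (last at 1), move window start to 2
  Position 4 ('a'): window [2,4] length 3
  Position 5 ('h'): window [2,5] length 4 -- new best
  Position 6 ('f'): repeat (last at 3), move window start to 4
  Position 6 ('f'): window [4,6] length 3
  Position 7 ('h'): repeat (last at 5), move window start to 6
  Position 7 ('h'): window [6,7] length 2
Longest substring with no repeats: "bfah" with length 4

4


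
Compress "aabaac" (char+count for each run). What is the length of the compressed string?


Input: aabaac
Runs:
  'a' x 2 => "a2"
  'b' x 1 => "b1"
  'a' x 2 => "a2"
  'c' x 1 => "c1"
Compressed: "a2b1a2c1"
Compressed length: 8

8


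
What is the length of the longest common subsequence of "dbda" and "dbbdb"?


LCS of "dbda" and "dbbdb"
DP table:
           d    b    b    d    b
      0    0    0    0    0    0
  d   0    1    1    1    1    1
  b   0    1    2    2    2    2
  d   0    1    2    2    3    3
  a   0    1    2    2    3    3
LCS length = dp[4][5] = 3

3


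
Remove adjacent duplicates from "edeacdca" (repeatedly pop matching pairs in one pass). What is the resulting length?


Input: edeacdca
Stack-based adjacent duplicate removal:
  Read 'e': push. Stack: e
  Read 'd': push. Stack: ed
  Read 'e': push. Stack: ede
  Read 'a': push. Stack: edea
  Read 'c': push. Stack: edeac
  Read 'd': push. Stack: edeacd
  Read 'c': push. Stack: edeacdc
  Read 'a': push. Stack: edeacdca
Final stack: "edeacdca" (length 8)

8


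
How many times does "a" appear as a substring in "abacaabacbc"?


Searching for "a" in "abacaabacbc"
Scanning each position:
  Position 0: "a" => MATCH
  Position 1: "b" => no
  Position 2: "a" => MATCH
  Position 3: "c" => no
  Position 4: "a" => MATCH
  Position 5: "a" => MATCH
  Position 6: "b" => no
  Position 7: "a" => MATCH
  Position 8: "c" => no
  Position 9: "b" => no
  Position 10: "c" => no
Total occurrences: 5

5


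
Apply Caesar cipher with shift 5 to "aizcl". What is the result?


Caesar cipher: shift "aizcl" by 5
  'a' (pos 0) + 5 = pos 5 = 'f'
  'i' (pos 8) + 5 = pos 13 = 'n'
  'z' (pos 25) + 5 = pos 4 = 'e'
  'c' (pos 2) + 5 = pos 7 = 'h'
  'l' (pos 11) + 5 = pos 16 = 'q'
Result: fnehq

fnehq


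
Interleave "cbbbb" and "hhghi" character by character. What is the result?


Interleaving "cbbbb" and "hhghi":
  Position 0: 'c' from first, 'h' from second => "ch"
  Position 1: 'b' from first, 'h' from second => "bh"
  Position 2: 'b' from first, 'g' from second => "bg"
  Position 3: 'b' from first, 'h' from second => "bh"
  Position 4: 'b' from first, 'i' from second => "bi"
Result: chbhbgbhbi

chbhbgbhbi


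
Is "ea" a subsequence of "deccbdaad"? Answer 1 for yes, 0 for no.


Check if "ea" is a subsequence of "deccbdaad"
Greedy scan:
  Position 0 ('d'): no match needed
  Position 1 ('e'): matches sub[0] = 'e'
  Position 2 ('c'): no match needed
  Position 3 ('c'): no match needed
  Position 4 ('b'): no match needed
  Position 5 ('d'): no match needed
  Position 6 ('a'): matches sub[1] = 'a'
  Position 7 ('a'): no match needed
  Position 8 ('d'): no match needed
All 2 characters matched => is a subsequence

1


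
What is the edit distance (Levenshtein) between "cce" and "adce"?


Computing edit distance: "cce" -> "adce"
DP table:
           a    d    c    e
      0    1    2    3    4
  c   1    1    2    2    3
  c   2    2    2    2    3
  e   3    3    3    3    2
Edit distance = dp[3][4] = 2

2


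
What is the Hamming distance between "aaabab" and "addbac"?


Comparing "aaabab" and "addbac" position by position:
  Position 0: 'a' vs 'a' => same
  Position 1: 'a' vs 'd' => differ
  Position 2: 'a' vs 'd' => differ
  Position 3: 'b' vs 'b' => same
  Position 4: 'a' vs 'a' => same
  Position 5: 'b' vs 'c' => differ
Total differences (Hamming distance): 3

3


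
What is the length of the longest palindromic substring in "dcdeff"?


Input: "dcdeff"
Checking substrings for palindromes:
  [0:3] "dcd" (len 3) => palindrome
  [4:6] "ff" (len 2) => palindrome
Longest palindromic substring: "dcd" with length 3

3


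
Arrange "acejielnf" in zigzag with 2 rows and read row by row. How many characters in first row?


Zigzag "acejielnf" into 2 rows:
Placing characters:
  'a' => row 0
  'c' => row 1
  'e' => row 0
  'j' => row 1
  'i' => row 0
  'e' => row 1
  'l' => row 0
  'n' => row 1
  'f' => row 0
Rows:
  Row 0: "aeilf"
  Row 1: "cjen"
First row length: 5

5


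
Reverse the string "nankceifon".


Input: nankceifon
Reading characters right to left:
  Position 9: 'n'
  Position 8: 'o'
  Position 7: 'f'
  Position 6: 'i'
  Position 5: 'e'
  Position 4: 'c'
  Position 3: 'k'
  Position 2: 'n'
  Position 1: 'a'
  Position 0: 'n'
Reversed: nofiecknan

nofiecknan


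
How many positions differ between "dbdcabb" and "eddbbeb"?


Comparing "dbdcabb" and "eddbbeb" position by position:
  Position 0: 'd' vs 'e' => DIFFER
  Position 1: 'b' vs 'd' => DIFFER
  Position 2: 'd' vs 'd' => same
  Position 3: 'c' vs 'b' => DIFFER
  Position 4: 'a' vs 'b' => DIFFER
  Position 5: 'b' vs 'e' => DIFFER
  Position 6: 'b' vs 'b' => same
Positions that differ: 5

5


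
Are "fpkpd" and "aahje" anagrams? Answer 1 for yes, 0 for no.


Strings: "fpkpd", "aahje"
Sorted first:  dfkpp
Sorted second: aaehj
Differ at position 0: 'd' vs 'a' => not anagrams

0


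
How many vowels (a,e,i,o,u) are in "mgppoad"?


Input: mgppoad
Checking each character:
  'm' at position 0: consonant
  'g' at position 1: consonant
  'p' at position 2: consonant
  'p' at position 3: consonant
  'o' at position 4: vowel (running total: 1)
  'a' at position 5: vowel (running total: 2)
  'd' at position 6: consonant
Total vowels: 2

2


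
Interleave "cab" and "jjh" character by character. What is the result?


Interleaving "cab" and "jjh":
  Position 0: 'c' from first, 'j' from second => "cj"
  Position 1: 'a' from first, 'j' from second => "aj"
  Position 2: 'b' from first, 'h' from second => "bh"
Result: cjajbh

cjajbh


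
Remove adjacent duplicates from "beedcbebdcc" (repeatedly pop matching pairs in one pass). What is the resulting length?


Input: beedcbebdcc
Stack-based adjacent duplicate removal:
  Read 'b': push. Stack: b
  Read 'e': push. Stack: be
  Read 'e': matches stack top 'e' => pop. Stack: b
  Read 'd': push. Stack: bd
  Read 'c': push. Stack: bdc
  Read 'b': push. Stack: bdcb
  Read 'e': push. Stack: bdcbe
  Read 'b': push. Stack: bdcbeb
  Read 'd': push. Stack: bdcbebd
  Read 'c': push. Stack: bdcbebdc
  Read 'c': matches stack top 'c' => pop. Stack: bdcbebd
Final stack: "bdcbebd" (length 7)

7


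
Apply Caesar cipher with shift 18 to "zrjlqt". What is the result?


Caesar cipher: shift "zrjlqt" by 18
  'z' (pos 25) + 18 = pos 17 = 'r'
  'r' (pos 17) + 18 = pos 9 = 'j'
  'j' (pos 9) + 18 = pos 1 = 'b'
  'l' (pos 11) + 18 = pos 3 = 'd'
  'q' (pos 16) + 18 = pos 8 = 'i'
  't' (pos 19) + 18 = pos 11 = 'l'
Result: rjbdil

rjbdil


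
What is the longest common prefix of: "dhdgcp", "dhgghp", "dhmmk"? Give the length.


Words: dhdgcp, dhgghp, dhmmk
  Position 0: all 'd' => match
  Position 1: all 'h' => match
  Position 2: ('d', 'g', 'm') => mismatch, stop
LCP = "dh" (length 2)

2


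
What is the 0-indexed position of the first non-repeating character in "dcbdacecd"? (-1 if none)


Input: dcbdacecd
Character frequencies:
  'a': 1
  'b': 1
  'c': 3
  'd': 3
  'e': 1
Scanning left to right for freq == 1:
  Position 0 ('d'): freq=3, skip
  Position 1 ('c'): freq=3, skip
  Position 2 ('b'): unique! => answer = 2

2


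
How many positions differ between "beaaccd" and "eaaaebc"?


Comparing "beaaccd" and "eaaaebc" position by position:
  Position 0: 'b' vs 'e' => DIFFER
  Position 1: 'e' vs 'a' => DIFFER
  Position 2: 'a' vs 'a' => same
  Position 3: 'a' vs 'a' => same
  Position 4: 'c' vs 'e' => DIFFER
  Position 5: 'c' vs 'b' => DIFFER
  Position 6: 'd' vs 'c' => DIFFER
Positions that differ: 5

5


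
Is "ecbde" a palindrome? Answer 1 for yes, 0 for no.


Input: ecbde
Reversed: edbce
  Compare pos 0 ('e') with pos 4 ('e'): match
  Compare pos 1 ('c') with pos 3 ('d'): MISMATCH
Result: not a palindrome

0


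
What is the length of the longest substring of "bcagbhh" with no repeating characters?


Input: "bcagbhh"
Sliding window (track last position of each char):
  Position 0 ('b'): window [0,0] length 1 -- new best
  Position 1 ('c'): window [0,1] length 2 -- new best
  Position 2 ('a'): window [0,2] length 3 -- new best
  Position 3 ('g'): window [0,3] length 4 -- new best
  Position 4 ('b'): repeat (last at 0), move window start to 1
  Position 4 ('b'): window [1,4] length 4
  Position 5 ('h'): window [1,5] length 5 -- new best
  Position 6 ('h'): repeat (last at 5), move window start to 6
  Position 6 ('h'): window [6,6] length 1
Longest substring with no repeats: "cagbh" with length 5

5


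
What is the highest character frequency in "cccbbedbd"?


Input: cccbbedbd
Character counts:
  'b': 3
  'c': 3
  'd': 2
  'e': 1
Maximum frequency: 3

3


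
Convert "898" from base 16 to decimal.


Input: "898" in base 16
Positional expansion:
  Digit '8' (value 8) x 16^2 = 2048
  Digit '9' (value 9) x 16^1 = 144
  Digit '8' (value 8) x 16^0 = 8
Sum = 2200

2200


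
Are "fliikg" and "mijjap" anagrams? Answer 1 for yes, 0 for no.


Strings: "fliikg", "mijjap"
Sorted first:  fgiikl
Sorted second: aijjmp
Differ at position 0: 'f' vs 'a' => not anagrams

0


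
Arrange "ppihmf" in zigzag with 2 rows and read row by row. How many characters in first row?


Zigzag "ppihmf" into 2 rows:
Placing characters:
  'p' => row 0
  'p' => row 1
  'i' => row 0
  'h' => row 1
  'm' => row 0
  'f' => row 1
Rows:
  Row 0: "pim"
  Row 1: "phf"
First row length: 3

3


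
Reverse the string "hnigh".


Input: hnigh
Reading characters right to left:
  Position 4: 'h'
  Position 3: 'g'
  Position 2: 'i'
  Position 1: 'n'
  Position 0: 'h'
Reversed: hginh

hginh


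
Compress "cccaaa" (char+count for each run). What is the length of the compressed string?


Input: cccaaa
Runs:
  'c' x 3 => "c3"
  'a' x 3 => "a3"
Compressed: "c3a3"
Compressed length: 4

4


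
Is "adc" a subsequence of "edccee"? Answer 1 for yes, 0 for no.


Check if "adc" is a subsequence of "edccee"
Greedy scan:
  Position 0 ('e'): no match needed
  Position 1 ('d'): no match needed
  Position 2 ('c'): no match needed
  Position 3 ('c'): no match needed
  Position 4 ('e'): no match needed
  Position 5 ('e'): no match needed
Only matched 0/3 characters => not a subsequence

0


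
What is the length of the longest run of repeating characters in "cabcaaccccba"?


Input: "cabcaaccccba"
Scanning for longest run:
  Position 1 ('a'): new char, reset run to 1
  Position 2 ('b'): new char, reset run to 1
  Position 3 ('c'): new char, reset run to 1
  Position 4 ('a'): new char, reset run to 1
  Position 5 ('a'): continues run of 'a', length=2
  Position 6 ('c'): new char, reset run to 1
  Position 7 ('c'): continues run of 'c', length=2
  Position 8 ('c'): continues run of 'c', length=3
  Position 9 ('c'): continues run of 'c', length=4
  Position 10 ('b'): new char, reset run to 1
  Position 11 ('a'): new char, reset run to 1
Longest run: 'c' with length 4

4


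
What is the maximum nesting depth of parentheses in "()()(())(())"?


Input: "()()(())(())"
Tracking depth:
  Position 0 '(': depth becomes 1
  Position 1 ')': depth becomes 0
  Position 2 '(': depth becomes 1
  Position 3 ')': depth becomes 0
  Position 4 '(': depth becomes 1
  Position 5 '(': depth becomes 2
  Position 6 ')': depth becomes 1
  Position 7 ')': depth becomes 0
  Position 8 '(': depth becomes 1
  Position 9 '(': depth becomes 2
  Position 10 ')': depth becomes 1
  Position 11 ')': depth becomes 0
Maximum depth reached: 2

2


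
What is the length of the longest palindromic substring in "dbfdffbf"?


Input: "dbfdffbf"
Checking substrings for palindromes:
  [2:5] "fdf" (len 3) => palindrome
  [5:8] "fbf" (len 3) => palindrome
  [4:6] "ff" (len 2) => palindrome
Longest palindromic substring: "fdf" with length 3

3


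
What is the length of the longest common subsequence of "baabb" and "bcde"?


LCS of "baabb" and "bcde"
DP table:
           b    c    d    e
      0    0    0    0    0
  b   0    1    1    1    1
  a   0    1    1    1    1
  a   0    1    1    1    1
  b   0    1    1    1    1
  b   0    1    1    1    1
LCS length = dp[5][4] = 1

1


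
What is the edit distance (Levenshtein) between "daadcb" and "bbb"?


Computing edit distance: "daadcb" -> "bbb"
DP table:
           b    b    b
      0    1    2    3
  d   1    1    2    3
  a   2    2    2    3
  a   3    3    3    3
  d   4    4    4    4
  c   5    5    5    5
  b   6    5    5    5
Edit distance = dp[6][3] = 5

5


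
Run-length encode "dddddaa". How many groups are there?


Input: dddddaa
Scanning for consecutive runs:
  Group 1: 'd' x 5 (positions 0-4)
  Group 2: 'a' x 2 (positions 5-6)
Total groups: 2

2


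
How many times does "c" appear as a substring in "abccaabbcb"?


Searching for "c" in "abccaabbcb"
Scanning each position:
  Position 0: "a" => no
  Position 1: "b" => no
  Position 2: "c" => MATCH
  Position 3: "c" => MATCH
  Position 4: "a" => no
  Position 5: "a" => no
  Position 6: "b" => no
  Position 7: "b" => no
  Position 8: "c" => MATCH
  Position 9: "b" => no
Total occurrences: 3

3


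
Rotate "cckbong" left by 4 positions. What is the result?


Input: "cckbong", rotate left by 4
First 4 characters: "cckb"
Remaining characters: "ong"
Concatenate remaining + first: "ong" + "cckb" = "ongcckb"

ongcckb


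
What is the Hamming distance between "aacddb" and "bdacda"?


Comparing "aacddb" and "bdacda" position by position:
  Position 0: 'a' vs 'b' => differ
  Position 1: 'a' vs 'd' => differ
  Position 2: 'c' vs 'a' => differ
  Position 3: 'd' vs 'c' => differ
  Position 4: 'd' vs 'd' => same
  Position 5: 'b' vs 'a' => differ
Total differences (Hamming distance): 5

5


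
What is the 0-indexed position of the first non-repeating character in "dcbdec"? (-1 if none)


Input: dcbdec
Character frequencies:
  'b': 1
  'c': 2
  'd': 2
  'e': 1
Scanning left to right for freq == 1:
  Position 0 ('d'): freq=2, skip
  Position 1 ('c'): freq=2, skip
  Position 2 ('b'): unique! => answer = 2

2


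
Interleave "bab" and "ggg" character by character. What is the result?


Interleaving "bab" and "ggg":
  Position 0: 'b' from first, 'g' from second => "bg"
  Position 1: 'a' from first, 'g' from second => "ag"
  Position 2: 'b' from first, 'g' from second => "bg"
Result: bgagbg

bgagbg


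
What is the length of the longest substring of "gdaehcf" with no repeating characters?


Input: "gdaehcf"
Sliding window (track last position of each char):
  Position 0 ('g'): window [0,0] length 1 -- new best
  Position 1 ('d'): window [0,1] length 2 -- new best
  Position 2 ('a'): window [0,2] length 3 -- new best
  Position 3 ('e'): window [0,3] length 4 -- new best
  Position 4 ('h'): window [0,4] length 5 -- new best
  Position 5 ('c'): window [0,5] length 6 -- new best
  Position 6 ('f'): window [0,6] length 7 -- new best
Longest substring with no repeats: "gdaehcf" with length 7

7


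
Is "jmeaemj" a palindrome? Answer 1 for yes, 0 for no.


Input: jmeaemj
Reversed: jmeaemj
  Compare pos 0 ('j') with pos 6 ('j'): match
  Compare pos 1 ('m') with pos 5 ('m'): match
  Compare pos 2 ('e') with pos 4 ('e'): match
Result: palindrome

1


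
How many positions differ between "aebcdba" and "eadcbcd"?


Comparing "aebcdba" and "eadcbcd" position by position:
  Position 0: 'a' vs 'e' => DIFFER
  Position 1: 'e' vs 'a' => DIFFER
  Position 2: 'b' vs 'd' => DIFFER
  Position 3: 'c' vs 'c' => same
  Position 4: 'd' vs 'b' => DIFFER
  Position 5: 'b' vs 'c' => DIFFER
  Position 6: 'a' vs 'd' => DIFFER
Positions that differ: 6

6


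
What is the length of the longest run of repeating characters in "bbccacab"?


Input: "bbccacab"
Scanning for longest run:
  Position 1 ('b'): continues run of 'b', length=2
  Position 2 ('c'): new char, reset run to 1
  Position 3 ('c'): continues run of 'c', length=2
  Position 4 ('a'): new char, reset run to 1
  Position 5 ('c'): new char, reset run to 1
  Position 6 ('a'): new char, reset run to 1
  Position 7 ('b'): new char, reset run to 1
Longest run: 'b' with length 2

2


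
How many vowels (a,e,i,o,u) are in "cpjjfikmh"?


Input: cpjjfikmh
Checking each character:
  'c' at position 0: consonant
  'p' at position 1: consonant
  'j' at position 2: consonant
  'j' at position 3: consonant
  'f' at position 4: consonant
  'i' at position 5: vowel (running total: 1)
  'k' at position 6: consonant
  'm' at position 7: consonant
  'h' at position 8: consonant
Total vowels: 1

1


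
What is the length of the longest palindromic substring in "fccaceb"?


Input: "fccaceb"
Checking substrings for palindromes:
  [2:5] "cac" (len 3) => palindrome
  [1:3] "cc" (len 2) => palindrome
Longest palindromic substring: "cac" with length 3

3


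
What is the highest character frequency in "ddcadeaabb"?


Input: ddcadeaabb
Character counts:
  'a': 3
  'b': 2
  'c': 1
  'd': 3
  'e': 1
Maximum frequency: 3

3


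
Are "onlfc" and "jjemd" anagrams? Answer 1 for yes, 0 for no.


Strings: "onlfc", "jjemd"
Sorted first:  cflno
Sorted second: dejjm
Differ at position 0: 'c' vs 'd' => not anagrams

0


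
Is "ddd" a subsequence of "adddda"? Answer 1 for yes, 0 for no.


Check if "ddd" is a subsequence of "adddda"
Greedy scan:
  Position 0 ('a'): no match needed
  Position 1 ('d'): matches sub[0] = 'd'
  Position 2 ('d'): matches sub[1] = 'd'
  Position 3 ('d'): matches sub[2] = 'd'
  Position 4 ('d'): no match needed
  Position 5 ('a'): no match needed
All 3 characters matched => is a subsequence

1


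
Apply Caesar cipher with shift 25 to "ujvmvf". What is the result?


Caesar cipher: shift "ujvmvf" by 25
  'u' (pos 20) + 25 = pos 19 = 't'
  'j' (pos 9) + 25 = pos 8 = 'i'
  'v' (pos 21) + 25 = pos 20 = 'u'
  'm' (pos 12) + 25 = pos 11 = 'l'
  'v' (pos 21) + 25 = pos 20 = 'u'
  'f' (pos 5) + 25 = pos 4 = 'e'
Result: tiulue

tiulue


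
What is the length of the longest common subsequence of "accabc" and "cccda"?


LCS of "accabc" and "cccda"
DP table:
           c    c    c    d    a
      0    0    0    0    0    0
  a   0    0    0    0    0    1
  c   0    1    1    1    1    1
  c   0    1    2    2    2    2
  a   0    1    2    2    2    3
  b   0    1    2    2    2    3
  c   0    1    2    3    3    3
LCS length = dp[6][5] = 3

3


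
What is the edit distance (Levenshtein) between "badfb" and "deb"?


Computing edit distance: "badfb" -> "deb"
DP table:
           d    e    b
      0    1    2    3
  b   1    1    2    2
  a   2    2    2    3
  d   3    2    3    3
  f   4    3    3    4
  b   5    4    4    3
Edit distance = dp[5][3] = 3

3


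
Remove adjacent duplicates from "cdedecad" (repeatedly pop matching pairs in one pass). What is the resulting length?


Input: cdedecad
Stack-based adjacent duplicate removal:
  Read 'c': push. Stack: c
  Read 'd': push. Stack: cd
  Read 'e': push. Stack: cde
  Read 'd': push. Stack: cded
  Read 'e': push. Stack: cdede
  Read 'c': push. Stack: cdedec
  Read 'a': push. Stack: cdedeca
  Read 'd': push. Stack: cdedecad
Final stack: "cdedecad" (length 8)

8
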